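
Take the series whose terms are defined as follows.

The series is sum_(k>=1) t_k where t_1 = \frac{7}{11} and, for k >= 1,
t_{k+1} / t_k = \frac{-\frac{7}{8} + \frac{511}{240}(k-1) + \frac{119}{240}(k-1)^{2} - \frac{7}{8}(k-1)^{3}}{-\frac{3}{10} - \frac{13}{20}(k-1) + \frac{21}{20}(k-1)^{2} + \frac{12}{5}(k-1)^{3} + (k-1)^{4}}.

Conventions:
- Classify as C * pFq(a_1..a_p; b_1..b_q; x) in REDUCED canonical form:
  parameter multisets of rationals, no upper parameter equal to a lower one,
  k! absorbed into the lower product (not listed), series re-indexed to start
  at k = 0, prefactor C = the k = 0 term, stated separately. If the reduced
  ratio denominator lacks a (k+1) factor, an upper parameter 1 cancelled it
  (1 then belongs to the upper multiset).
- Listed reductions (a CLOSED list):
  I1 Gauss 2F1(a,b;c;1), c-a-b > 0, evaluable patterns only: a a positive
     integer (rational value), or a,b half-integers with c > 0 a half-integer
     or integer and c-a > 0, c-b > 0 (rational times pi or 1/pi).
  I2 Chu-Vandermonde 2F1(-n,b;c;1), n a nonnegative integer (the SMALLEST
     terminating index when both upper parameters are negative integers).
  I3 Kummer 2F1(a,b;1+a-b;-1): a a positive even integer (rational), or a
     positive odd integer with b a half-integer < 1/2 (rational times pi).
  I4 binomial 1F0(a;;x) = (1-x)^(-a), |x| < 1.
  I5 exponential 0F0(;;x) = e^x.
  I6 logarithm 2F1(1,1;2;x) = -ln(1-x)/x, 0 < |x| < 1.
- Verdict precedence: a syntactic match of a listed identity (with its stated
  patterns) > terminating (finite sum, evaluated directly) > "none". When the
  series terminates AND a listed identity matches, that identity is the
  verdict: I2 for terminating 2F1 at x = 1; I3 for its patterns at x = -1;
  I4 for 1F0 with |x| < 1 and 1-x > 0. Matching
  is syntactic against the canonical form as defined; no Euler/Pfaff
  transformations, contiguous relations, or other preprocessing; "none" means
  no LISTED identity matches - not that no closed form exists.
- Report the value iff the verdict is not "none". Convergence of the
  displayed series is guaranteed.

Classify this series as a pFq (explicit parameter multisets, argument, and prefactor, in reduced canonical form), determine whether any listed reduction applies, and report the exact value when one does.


With C = \frac{7}{11}: the canonical form is 2F2(-\frac{5}{3}, -\frac{2}{5}; -\frac{1}{2}, \frac{2}{5}; -\frac{7}{8}). Verdict: none (x = -\frac{7}{8}): each listed identity misses the multisets {-\frac{5}{3}, -\frac{2}{5}} ; {-\frac{1}{2}, \frac{2}{5}}.

Structural cue: from the first term \frac{7}{11}: cancel k + 3/2 from the displayed ratio first; then C = 7/11, x = -7/8.
Step ratio: r(k) = -\frac{7}{8} * (k-\frac{5}{3}) (k-\frac{2}{5}) / [(k-\frac{1}{2}) (k+\frac{2}{5}) (k+1)] ; factor over Q: parameters, x = -\frac{7}{8}, and C = \frac{7}{11}.


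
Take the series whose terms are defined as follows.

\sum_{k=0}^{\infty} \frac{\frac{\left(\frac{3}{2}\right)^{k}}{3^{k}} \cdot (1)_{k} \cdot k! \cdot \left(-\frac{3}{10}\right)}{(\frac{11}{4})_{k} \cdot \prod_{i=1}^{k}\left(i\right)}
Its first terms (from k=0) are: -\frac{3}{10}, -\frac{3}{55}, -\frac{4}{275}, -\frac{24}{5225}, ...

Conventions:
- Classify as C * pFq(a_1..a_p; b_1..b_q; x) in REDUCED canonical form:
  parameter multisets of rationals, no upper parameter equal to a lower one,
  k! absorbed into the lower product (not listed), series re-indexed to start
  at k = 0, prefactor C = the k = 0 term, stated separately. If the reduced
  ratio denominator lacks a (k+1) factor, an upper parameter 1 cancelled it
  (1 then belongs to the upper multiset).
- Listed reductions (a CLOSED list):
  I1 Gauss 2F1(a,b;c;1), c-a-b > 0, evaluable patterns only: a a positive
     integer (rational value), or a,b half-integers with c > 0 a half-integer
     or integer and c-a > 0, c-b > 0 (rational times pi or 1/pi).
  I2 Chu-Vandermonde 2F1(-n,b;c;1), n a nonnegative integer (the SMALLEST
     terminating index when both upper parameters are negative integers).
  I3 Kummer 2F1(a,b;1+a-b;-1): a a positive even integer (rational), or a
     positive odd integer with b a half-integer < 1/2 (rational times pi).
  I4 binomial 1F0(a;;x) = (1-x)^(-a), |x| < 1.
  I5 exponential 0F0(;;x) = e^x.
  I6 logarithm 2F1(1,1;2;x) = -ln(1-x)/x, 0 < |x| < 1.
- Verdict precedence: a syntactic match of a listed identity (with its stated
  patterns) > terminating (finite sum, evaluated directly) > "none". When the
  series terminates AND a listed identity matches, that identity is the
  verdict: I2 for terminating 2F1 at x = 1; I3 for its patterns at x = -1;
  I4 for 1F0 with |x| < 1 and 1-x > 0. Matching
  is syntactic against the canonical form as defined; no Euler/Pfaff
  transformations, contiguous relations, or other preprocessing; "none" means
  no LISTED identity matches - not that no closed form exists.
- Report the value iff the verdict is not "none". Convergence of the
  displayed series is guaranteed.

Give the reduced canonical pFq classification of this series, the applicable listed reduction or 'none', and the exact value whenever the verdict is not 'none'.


Canonical form: C = -\frac{3}{10} times 2F1 with upper {1, 1}, lower {\frac{11}{4}}, x = \frac{1}{2}. Verdict: no listed reduction: x = \frac{1}{2} and upper {1, 1} fail every I1-I6 pattern.

Key observation: from the first term -\frac{3}{10}: the factorial ratio (C = -3/10, x = 1/2) (k+a-1)!/(a-1)! is a rising factorial (a)_k.
Adjacent-term ratio: r(k) = \frac{1}{2} * (k+1) (k+1) / [(k+\frac{11}{4}) (k+1)] - rational in k, leading ratio \frac{1}{2}; with t_0 = -\frac{3}{10}, classification follows.


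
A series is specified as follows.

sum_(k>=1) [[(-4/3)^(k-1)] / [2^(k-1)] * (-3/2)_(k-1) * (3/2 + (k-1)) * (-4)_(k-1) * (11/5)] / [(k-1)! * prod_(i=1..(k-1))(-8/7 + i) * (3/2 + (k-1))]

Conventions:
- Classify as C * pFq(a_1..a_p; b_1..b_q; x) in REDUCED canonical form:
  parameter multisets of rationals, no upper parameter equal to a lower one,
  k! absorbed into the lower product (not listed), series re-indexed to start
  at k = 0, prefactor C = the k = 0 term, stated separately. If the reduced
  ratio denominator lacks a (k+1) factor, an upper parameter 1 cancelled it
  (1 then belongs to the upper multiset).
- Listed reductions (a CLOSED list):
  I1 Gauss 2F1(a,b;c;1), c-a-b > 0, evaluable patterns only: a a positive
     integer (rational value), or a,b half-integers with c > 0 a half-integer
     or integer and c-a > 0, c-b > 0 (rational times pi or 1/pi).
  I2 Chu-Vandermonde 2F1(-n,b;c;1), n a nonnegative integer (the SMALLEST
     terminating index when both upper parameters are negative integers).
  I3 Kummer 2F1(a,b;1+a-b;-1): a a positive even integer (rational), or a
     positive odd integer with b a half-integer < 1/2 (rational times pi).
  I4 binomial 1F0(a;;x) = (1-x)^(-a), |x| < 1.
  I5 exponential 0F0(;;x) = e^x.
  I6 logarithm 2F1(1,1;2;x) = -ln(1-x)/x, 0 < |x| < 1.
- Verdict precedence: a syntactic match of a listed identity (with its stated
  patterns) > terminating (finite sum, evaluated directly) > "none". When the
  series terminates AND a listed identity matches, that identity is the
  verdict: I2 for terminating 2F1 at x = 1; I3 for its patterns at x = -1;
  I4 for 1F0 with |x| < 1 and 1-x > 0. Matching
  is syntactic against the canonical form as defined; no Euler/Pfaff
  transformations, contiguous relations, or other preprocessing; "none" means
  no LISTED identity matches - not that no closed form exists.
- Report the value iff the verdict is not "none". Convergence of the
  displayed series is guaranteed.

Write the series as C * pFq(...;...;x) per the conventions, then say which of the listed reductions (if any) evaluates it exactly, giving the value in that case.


Key step: t_0 being 11/5, the two k-th powers (C = 11/5) combine into one argument.
Adjacent-term ratio: r(k) = (-2/3) * (k-4) (k-3/2) / [(k-1/7) (k+1)] - rational in k, leading ratio (-2/3); with t_0 = 11/5, classification follows.

Classification (C = 11/5): 2F1 with upper {-4, -3/2}, lower {-1/7}, argument x = -2/3. Verdict: terminating - no listed pattern fits, but -4 in the upper list cuts the series at k = 4; direct evaluation. Hence: 542663/23400.


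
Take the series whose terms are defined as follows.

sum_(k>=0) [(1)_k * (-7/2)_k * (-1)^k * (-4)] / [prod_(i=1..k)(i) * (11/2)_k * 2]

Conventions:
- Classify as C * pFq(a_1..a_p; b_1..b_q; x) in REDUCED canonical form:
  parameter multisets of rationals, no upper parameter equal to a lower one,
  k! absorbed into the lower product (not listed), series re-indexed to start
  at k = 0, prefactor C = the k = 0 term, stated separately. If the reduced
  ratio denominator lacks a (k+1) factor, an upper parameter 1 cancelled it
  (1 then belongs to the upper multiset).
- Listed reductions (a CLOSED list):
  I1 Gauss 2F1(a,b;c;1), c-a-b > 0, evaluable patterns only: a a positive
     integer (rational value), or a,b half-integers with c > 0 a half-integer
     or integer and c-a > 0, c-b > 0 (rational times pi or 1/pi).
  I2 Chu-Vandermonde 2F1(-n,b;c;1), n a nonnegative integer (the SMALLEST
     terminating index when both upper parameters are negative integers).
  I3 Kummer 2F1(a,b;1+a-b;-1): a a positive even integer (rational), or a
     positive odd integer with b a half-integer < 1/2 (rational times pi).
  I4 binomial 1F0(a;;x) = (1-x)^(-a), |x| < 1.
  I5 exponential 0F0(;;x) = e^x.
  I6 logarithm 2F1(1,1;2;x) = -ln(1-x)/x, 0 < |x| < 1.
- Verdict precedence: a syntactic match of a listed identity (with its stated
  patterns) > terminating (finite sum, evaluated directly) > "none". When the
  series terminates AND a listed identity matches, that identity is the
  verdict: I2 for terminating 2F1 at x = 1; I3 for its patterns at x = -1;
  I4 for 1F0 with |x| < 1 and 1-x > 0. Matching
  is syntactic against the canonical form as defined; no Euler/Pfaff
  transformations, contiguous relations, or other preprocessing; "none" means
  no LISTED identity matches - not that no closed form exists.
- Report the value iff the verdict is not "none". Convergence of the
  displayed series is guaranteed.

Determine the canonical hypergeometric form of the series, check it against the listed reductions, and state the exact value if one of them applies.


Classification (C = -2): 2F1 with upper {-7/2, 1}, lower {11/2}, argument x = -1. Verdict at x = -1: Kummer (I3) matches (x = -1; c = 11/2 equals 1+a-b for upper {-7/2, 1}: listed pattern). Exact value: (-315/256) * pi.

Key observation: t_0 being -2, the constant factors (prefactor -2) combine into one prefactor.
Term ratio: r(k) = (-1) * (k-7/2) (k+1) / [(k+11/2) (k+1)] - rational in k. x = (-1); t_0 = -2; negate the roots.


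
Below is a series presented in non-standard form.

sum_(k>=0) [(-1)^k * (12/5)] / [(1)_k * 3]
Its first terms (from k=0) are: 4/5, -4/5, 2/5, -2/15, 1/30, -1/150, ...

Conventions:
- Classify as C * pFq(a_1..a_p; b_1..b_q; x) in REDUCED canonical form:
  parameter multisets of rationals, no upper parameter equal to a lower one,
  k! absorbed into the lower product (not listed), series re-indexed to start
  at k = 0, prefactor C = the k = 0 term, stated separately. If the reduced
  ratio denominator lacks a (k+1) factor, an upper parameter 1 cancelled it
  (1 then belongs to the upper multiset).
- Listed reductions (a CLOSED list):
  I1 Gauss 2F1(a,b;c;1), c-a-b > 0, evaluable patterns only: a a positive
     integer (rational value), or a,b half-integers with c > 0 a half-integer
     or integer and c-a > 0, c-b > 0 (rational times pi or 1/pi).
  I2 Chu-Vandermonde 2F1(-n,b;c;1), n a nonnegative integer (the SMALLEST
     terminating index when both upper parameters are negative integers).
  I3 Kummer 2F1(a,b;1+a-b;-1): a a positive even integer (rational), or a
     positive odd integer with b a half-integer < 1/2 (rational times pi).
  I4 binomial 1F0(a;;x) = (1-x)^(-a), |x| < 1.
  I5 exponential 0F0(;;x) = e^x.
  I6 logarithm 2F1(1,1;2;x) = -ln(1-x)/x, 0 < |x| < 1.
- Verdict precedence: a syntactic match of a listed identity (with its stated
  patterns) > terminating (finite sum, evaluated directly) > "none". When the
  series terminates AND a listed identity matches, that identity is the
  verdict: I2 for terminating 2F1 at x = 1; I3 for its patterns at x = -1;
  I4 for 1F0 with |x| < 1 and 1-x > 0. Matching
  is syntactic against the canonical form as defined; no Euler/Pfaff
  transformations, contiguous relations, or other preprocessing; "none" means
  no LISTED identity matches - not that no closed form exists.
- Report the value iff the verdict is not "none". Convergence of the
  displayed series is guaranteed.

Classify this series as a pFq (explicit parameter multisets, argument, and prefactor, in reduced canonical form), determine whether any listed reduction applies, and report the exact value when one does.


At argument -1: a 0F0 with upper {-}, lower {-}, scaled by C = 4/5. Verdict at x = -1: the exponential series (I5) matches (the 0F0 exponential series at x = -1). Value: (4/5) * e^(-1).

Key observation: t_0 being 4/5, the constant factors (C = 4/5, x = -1) combine into one prefactor.
Step ratio: r(k) = (-1) * 1 / [(k+1)] - rational in k. x = (-1); t_0 = 4/5; negate the roots.


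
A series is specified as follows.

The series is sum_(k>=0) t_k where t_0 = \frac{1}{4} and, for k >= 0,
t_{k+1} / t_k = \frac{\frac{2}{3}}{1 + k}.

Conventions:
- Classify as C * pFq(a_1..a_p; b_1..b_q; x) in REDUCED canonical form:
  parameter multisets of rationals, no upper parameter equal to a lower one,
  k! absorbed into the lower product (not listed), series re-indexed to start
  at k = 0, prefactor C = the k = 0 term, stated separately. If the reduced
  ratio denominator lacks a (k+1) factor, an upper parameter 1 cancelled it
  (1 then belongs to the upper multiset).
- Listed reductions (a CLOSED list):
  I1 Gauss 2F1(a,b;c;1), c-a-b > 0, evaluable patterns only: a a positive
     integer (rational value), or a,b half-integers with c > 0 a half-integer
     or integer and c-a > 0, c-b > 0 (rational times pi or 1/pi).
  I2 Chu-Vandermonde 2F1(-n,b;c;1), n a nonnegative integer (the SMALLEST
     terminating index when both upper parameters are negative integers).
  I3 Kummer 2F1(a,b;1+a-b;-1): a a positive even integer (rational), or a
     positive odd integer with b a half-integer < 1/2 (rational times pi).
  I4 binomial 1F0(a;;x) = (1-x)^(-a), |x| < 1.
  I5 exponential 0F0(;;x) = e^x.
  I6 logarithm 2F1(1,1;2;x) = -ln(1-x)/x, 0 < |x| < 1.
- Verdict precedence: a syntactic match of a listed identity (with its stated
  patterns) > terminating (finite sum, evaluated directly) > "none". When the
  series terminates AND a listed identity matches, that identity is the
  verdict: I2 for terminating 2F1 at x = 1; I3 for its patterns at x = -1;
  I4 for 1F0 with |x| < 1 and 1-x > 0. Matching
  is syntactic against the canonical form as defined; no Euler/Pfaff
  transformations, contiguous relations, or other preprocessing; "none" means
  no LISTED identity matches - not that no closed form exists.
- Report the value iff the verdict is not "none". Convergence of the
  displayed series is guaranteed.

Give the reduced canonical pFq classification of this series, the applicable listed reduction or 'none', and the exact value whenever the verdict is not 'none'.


The series (x = \frac{2}{3}) is 0F0: upper {-}, lower {-}, prefactor \frac{1}{4}. Verdict: exponential (I5) fires (the 0F0 exponential series at x = \frac{2}{3}). Its exact value is \frac{1}{4} \cdot e^{\frac{2}{3}}.

Key step: t_0 = \frac{1}{4} here, and the expanded ratio factors over Q; C = 1/4, roots give parameters.
Adjacent-term ratio: r(k) = \frac{2}{3} * 1 / [(k+1)] - rational; roots negated = parameters, x = \frac{2}{3}, C = \frac{1}{4}.


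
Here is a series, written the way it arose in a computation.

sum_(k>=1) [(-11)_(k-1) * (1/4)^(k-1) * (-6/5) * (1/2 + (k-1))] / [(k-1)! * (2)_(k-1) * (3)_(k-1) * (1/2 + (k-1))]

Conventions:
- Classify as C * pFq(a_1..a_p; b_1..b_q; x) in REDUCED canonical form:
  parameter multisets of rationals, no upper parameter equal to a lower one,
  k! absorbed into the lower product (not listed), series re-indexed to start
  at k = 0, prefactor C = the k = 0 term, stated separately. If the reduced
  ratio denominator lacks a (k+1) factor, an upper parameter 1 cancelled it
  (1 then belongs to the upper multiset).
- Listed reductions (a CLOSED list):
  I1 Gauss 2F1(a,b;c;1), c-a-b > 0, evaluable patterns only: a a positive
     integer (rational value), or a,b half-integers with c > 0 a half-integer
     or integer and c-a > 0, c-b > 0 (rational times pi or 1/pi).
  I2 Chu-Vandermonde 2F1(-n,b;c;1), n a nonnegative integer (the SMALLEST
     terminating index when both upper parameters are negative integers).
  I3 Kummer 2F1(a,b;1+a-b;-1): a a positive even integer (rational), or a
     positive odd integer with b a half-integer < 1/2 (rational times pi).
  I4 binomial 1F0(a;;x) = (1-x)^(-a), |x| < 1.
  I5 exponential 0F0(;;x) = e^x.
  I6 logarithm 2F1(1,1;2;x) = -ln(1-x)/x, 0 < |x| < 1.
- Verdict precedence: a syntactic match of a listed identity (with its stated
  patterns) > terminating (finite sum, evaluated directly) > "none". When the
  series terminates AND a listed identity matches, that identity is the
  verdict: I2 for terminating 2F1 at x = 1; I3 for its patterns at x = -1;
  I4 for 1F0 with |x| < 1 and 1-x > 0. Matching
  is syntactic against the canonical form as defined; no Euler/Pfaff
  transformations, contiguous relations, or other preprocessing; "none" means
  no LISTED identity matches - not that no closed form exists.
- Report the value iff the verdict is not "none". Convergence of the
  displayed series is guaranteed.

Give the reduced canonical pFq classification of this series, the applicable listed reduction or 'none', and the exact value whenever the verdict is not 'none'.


Prefactor -6/5, argument 1/4: 1F2 with upper {-11} over lower {2, 3}. Verdict: terminating at k = 11: the factor (-11)_k kills every later term; summing the 12 survivors is exact. Sum: -3675912402515894664970703/5212738554312838348800000.

First insight: from the first term -6/5: striking the common factor k + 1/2 reduces the term (prefactor -6/5).
Consecutive-term ratio: r(k) = (1/4) * (k-11) / [(k+2) (k+3) (k+1)] - rational; roots negated = parameters, x = (1/4), C = -6/5.


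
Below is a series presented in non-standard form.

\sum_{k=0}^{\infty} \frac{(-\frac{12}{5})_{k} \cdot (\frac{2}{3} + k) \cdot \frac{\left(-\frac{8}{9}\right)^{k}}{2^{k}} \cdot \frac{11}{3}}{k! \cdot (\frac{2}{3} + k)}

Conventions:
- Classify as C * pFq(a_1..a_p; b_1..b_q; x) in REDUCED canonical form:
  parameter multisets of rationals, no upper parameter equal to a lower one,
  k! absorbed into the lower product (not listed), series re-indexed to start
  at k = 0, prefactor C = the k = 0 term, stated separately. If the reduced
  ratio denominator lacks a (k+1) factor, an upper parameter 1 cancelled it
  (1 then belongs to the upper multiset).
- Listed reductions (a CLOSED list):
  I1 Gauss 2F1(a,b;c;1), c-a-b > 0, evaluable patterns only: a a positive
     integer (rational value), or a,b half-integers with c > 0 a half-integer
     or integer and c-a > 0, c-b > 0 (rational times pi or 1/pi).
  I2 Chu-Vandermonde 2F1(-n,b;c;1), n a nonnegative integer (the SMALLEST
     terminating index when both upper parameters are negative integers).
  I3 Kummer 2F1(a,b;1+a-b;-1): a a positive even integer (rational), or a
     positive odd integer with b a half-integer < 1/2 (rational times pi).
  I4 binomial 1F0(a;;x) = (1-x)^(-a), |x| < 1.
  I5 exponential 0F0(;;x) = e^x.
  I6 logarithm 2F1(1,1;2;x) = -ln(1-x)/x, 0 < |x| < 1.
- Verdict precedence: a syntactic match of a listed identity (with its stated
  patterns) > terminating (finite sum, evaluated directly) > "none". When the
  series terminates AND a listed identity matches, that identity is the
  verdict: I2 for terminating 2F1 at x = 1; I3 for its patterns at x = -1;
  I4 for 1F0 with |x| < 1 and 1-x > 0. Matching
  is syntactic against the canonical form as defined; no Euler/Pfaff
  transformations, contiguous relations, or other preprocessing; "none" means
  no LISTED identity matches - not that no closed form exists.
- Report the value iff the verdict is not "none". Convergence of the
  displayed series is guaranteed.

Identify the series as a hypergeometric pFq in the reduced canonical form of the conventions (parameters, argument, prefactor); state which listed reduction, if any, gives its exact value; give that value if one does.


Classification (C = \frac{11}{3}): 1F0 with upper {-\frac{12}{5}}, lower {-}, argument x = -\frac{4}{9}. Verdict: this is the binomial series (I4) (the 1F0 binomial series: exponent 12/5, x = -\frac{4}{9}). Exact value: \frac{11}{3} \cdot \left(\frac{13}{9}\right)^{\frac{12}{5}}.

Key observation: t_0 = \frac{11}{3} here, and k + 2/3 divides numerator and denominator alike; C = 11/3 after cancelling.
Term ratio: r(k) = -\frac{4}{9} * (k-\frac{12}{5}) / [(k+1)] - rational in k. x = -\frac{4}{9}; t_0 = \frac{11}{3}; negate the roots.


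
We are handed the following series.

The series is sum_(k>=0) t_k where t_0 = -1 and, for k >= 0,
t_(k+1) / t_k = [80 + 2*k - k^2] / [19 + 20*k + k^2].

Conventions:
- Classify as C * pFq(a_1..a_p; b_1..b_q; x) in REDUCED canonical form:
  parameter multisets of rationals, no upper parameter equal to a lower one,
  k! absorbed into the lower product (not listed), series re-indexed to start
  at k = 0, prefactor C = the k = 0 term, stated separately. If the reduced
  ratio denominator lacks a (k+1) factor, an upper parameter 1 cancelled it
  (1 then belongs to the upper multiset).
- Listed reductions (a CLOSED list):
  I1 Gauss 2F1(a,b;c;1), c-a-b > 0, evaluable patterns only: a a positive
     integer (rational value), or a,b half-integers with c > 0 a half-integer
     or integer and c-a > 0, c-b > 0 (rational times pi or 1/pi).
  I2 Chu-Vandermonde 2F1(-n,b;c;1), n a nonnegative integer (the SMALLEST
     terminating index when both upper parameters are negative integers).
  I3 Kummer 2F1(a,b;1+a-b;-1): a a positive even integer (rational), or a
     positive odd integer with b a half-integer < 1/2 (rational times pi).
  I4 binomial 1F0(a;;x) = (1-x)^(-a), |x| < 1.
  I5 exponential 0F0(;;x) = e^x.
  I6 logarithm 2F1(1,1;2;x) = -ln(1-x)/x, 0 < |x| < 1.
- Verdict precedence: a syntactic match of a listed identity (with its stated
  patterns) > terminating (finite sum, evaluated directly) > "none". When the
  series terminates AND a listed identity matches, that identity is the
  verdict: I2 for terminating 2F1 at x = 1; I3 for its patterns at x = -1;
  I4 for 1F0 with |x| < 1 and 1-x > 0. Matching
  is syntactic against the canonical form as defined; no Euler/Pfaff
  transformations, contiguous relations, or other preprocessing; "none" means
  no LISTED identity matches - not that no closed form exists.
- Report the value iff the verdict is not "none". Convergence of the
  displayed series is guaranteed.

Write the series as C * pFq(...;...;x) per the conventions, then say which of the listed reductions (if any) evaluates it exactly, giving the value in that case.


First insight: from the first term -1: roots of the ratio polynomials (prefactor -1) are the negated parameters.
Term ratio: r(k) = (-1) * (k-10) (k+8) / [(k+19) (k+1)] - rational in k, leading ratio (-1); with t_0 = -1, classification follows.

Prefactor -1, argument -1: 2F1 with upper {-10, 8} over lower {19}. Verdict: this is the Kummer evaluation I3 (x = -1; c = 19 equals 1+a-b for upper {-10, 8}: listed pattern). Its exact value is -306/7.


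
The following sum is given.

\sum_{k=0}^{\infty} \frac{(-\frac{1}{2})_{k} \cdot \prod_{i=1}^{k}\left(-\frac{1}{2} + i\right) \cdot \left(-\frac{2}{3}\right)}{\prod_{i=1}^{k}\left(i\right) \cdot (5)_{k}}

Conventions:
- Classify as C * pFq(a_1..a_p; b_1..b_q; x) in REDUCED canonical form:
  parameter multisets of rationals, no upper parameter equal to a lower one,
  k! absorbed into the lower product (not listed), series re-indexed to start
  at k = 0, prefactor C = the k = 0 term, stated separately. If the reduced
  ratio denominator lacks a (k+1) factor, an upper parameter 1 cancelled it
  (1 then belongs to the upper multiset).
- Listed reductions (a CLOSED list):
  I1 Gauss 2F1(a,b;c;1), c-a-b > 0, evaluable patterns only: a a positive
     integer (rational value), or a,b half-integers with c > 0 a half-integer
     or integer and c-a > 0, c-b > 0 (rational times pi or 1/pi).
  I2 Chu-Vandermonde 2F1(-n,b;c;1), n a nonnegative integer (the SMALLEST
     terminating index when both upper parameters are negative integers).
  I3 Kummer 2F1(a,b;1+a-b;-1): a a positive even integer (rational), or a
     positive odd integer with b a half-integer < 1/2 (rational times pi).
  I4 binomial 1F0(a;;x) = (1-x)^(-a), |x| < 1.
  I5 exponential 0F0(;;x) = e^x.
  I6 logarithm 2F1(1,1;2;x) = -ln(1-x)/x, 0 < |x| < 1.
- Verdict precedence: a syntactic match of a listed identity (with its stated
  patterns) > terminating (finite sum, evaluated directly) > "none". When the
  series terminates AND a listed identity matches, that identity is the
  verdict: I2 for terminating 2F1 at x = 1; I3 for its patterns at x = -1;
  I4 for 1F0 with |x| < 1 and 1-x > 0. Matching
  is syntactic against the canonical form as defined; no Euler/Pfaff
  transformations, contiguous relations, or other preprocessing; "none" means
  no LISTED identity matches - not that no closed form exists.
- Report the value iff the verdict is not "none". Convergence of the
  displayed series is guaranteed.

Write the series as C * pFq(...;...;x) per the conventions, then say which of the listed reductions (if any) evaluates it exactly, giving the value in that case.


This is -\frac{2}{3} * 2F1(-\frac{1}{2}, \frac{1}{2}; 5; 1) in reduced canonical form. Verdict at x = 1: the half-integer Gauss pattern (I1) matches (x = 1; upper {-\frac{1}{2}, \frac{1}{2}} half-integers, c = 5 in the evaluable pattern). Hence: \left(-\frac{65536}{33075}\right) / \pi.

Key step: from the first term -\frac{2}{3}: the running product (C = -2/3) telescopes to a rising factorial.
Consecutive-term ratio: r(k) = 1 * (k-\frac{1}{2}) (k+\frac{1}{2}) / [(k+5) (k+1)] - poly over poly, x = 1 from leading terms; C = -\frac{2}{3} at k = 0.


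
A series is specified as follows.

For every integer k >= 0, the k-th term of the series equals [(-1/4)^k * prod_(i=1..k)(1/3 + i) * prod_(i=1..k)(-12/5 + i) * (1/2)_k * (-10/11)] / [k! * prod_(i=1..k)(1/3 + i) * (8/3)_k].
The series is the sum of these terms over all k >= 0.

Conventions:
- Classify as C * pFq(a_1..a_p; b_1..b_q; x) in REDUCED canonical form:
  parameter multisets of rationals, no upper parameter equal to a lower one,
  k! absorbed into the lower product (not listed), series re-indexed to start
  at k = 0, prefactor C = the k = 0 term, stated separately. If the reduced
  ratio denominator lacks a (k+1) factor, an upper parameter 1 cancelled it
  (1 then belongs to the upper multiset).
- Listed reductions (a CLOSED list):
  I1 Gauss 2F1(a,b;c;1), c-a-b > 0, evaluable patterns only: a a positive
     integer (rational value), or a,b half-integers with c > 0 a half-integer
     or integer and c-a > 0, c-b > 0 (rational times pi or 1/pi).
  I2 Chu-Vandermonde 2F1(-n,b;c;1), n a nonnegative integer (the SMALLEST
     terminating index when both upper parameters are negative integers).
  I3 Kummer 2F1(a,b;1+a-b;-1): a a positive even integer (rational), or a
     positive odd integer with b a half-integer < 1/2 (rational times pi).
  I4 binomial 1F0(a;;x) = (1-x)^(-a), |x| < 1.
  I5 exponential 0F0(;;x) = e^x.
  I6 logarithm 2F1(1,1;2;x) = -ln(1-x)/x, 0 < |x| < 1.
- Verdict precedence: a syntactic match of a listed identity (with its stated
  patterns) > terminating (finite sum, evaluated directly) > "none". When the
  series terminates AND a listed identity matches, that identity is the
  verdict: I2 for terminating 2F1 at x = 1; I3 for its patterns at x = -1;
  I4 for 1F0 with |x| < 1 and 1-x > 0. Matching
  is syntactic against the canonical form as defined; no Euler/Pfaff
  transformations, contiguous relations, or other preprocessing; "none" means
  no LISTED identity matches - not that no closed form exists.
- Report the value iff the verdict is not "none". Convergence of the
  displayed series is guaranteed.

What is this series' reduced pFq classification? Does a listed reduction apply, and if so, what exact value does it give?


Canonical form: C = -10/11 times 2F1 with upper {-7/5, 1/2}, lower {8/3}, x = -1/4. Verdict: none (x = -1/4): each listed identity misses the multisets {-7/5, 1/2} ; {8/3}.

Structural cue: x = (-1/4) and the running product (C = -10/11) telescopes to a rising factorial.
Consecutive-term ratio: r(k) = (-1/4) * (k-7/5) (k+1/2) / [(k+8/3) (k+1)] - rational; roots negated = parameters, x = (-1/4), C = -10/11.


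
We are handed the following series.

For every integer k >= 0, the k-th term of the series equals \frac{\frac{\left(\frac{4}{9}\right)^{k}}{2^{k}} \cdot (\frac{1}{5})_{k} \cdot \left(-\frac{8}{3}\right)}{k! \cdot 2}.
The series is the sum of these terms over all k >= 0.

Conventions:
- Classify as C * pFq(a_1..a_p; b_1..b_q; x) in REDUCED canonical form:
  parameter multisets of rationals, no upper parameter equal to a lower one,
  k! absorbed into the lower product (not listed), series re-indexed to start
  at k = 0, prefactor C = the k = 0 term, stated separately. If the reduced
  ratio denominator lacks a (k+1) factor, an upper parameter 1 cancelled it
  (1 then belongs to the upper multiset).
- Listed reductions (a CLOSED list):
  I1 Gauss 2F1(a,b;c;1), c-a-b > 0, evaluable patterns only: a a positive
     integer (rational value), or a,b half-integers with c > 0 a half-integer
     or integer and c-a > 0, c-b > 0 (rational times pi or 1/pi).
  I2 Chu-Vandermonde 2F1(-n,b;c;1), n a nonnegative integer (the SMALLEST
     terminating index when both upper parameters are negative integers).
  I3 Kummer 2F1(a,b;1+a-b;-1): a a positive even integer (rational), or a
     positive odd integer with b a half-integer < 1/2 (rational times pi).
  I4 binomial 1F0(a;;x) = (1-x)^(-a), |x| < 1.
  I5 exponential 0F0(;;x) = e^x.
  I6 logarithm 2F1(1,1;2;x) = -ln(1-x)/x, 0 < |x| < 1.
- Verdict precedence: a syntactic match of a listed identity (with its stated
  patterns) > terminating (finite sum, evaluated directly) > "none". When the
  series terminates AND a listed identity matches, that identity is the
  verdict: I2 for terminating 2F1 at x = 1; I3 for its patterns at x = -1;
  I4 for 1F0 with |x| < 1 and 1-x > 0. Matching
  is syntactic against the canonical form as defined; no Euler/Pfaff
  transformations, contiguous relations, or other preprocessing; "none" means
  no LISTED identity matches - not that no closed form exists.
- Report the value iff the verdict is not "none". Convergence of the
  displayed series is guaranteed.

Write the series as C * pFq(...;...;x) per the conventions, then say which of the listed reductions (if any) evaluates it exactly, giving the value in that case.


First insight: from the first term -\frac{4}{3}: the constant factors (C = -4/3, x = 2/9) combine into one prefactor.
Step ratio: r(k) = \frac{2}{9} * (k+\frac{1}{5}) / [(k+1)] - rational; roots negated = parameters, x = \frac{2}{9}, C = -\frac{4}{3}.

Reduced: x = \frac{2}{9}, 1F0, upper = {\frac{1}{5}}, lower = {-}, C = -\frac{4}{3}. Verdict: the I4 binomial reduction fires (the 1F0 binomial series: exponent -1/5, x = \frac{2}{9}). Its exact value is \left(-\frac{4}{3}\right) \cdot \left(\frac{7}{9}\right)^{-\frac{1}{5}}.


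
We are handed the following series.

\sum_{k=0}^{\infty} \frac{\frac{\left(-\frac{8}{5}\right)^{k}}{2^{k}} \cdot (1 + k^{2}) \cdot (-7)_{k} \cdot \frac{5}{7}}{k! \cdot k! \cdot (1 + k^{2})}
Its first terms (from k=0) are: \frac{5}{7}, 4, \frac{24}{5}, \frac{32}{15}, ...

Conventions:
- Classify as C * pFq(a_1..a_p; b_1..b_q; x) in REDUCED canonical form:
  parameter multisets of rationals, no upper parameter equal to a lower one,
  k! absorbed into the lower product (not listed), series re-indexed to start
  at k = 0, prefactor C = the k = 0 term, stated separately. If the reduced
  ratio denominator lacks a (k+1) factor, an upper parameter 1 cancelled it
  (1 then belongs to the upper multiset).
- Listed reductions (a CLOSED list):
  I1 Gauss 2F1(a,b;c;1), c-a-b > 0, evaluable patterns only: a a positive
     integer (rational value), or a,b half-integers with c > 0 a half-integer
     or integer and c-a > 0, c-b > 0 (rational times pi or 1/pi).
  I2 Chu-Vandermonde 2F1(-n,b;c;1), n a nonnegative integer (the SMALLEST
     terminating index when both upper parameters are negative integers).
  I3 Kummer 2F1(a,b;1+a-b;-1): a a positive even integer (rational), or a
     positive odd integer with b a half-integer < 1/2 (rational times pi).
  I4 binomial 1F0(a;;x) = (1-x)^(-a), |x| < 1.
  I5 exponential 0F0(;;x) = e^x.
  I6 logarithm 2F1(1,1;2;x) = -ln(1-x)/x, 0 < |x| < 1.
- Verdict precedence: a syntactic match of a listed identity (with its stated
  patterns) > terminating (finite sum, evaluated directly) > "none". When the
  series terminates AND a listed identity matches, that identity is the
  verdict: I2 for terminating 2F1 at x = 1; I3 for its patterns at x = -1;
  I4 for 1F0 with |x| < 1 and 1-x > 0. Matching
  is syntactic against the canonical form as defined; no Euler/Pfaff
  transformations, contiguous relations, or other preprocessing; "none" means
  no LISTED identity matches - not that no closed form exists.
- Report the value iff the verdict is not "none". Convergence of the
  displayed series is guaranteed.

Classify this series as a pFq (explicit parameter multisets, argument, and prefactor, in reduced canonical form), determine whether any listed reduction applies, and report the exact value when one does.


At argument -\frac{4}{5}: a 1F1 with upper {-7}, lower {1}, scaled by C = \frac{5}{7}. Verdict: terminating (-7 upstairs). 8 nonzero terms in all; added directly. Exact value: \frac{139157273}{11484375}.

First insight: from the first term \frac{5}{7}: the two k-th powers (C = 5/7, x = -4/5) combine into one argument.
Consecutive-term ratio: r(k) = -\frac{4}{5} * (k-7) / [(k+1) (k+1)] - rational; roots negated = parameters, x = -\frac{4}{5}, C = \frac{5}{7}.


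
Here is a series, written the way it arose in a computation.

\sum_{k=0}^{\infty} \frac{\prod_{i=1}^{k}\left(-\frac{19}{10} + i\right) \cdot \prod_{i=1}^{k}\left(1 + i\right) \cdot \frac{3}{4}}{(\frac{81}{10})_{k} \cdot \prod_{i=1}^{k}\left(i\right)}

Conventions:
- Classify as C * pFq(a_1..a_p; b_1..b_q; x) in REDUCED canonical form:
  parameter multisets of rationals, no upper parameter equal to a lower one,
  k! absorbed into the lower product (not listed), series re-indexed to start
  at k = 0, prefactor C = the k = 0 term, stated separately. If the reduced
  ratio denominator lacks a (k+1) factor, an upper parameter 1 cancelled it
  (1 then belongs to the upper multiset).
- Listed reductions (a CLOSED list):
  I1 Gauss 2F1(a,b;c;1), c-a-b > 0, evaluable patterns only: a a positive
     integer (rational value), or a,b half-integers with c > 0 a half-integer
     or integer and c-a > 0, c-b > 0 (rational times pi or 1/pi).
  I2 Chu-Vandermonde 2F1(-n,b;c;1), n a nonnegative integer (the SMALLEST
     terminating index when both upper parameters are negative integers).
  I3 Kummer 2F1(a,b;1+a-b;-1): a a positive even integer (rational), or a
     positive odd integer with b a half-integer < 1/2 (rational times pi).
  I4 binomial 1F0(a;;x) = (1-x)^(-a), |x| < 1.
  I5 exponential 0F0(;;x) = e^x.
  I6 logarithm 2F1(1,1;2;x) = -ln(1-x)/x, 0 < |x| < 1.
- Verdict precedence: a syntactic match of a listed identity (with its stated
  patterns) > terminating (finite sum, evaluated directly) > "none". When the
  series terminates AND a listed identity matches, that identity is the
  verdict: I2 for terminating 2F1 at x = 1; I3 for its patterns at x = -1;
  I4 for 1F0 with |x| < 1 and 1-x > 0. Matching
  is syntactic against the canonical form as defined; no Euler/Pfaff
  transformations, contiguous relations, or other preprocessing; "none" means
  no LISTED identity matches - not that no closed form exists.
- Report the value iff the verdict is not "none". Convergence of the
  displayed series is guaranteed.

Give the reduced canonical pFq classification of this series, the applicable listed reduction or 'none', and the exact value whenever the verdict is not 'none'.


This is \frac{3}{4} * 2F1(-\frac{9}{10}, 2; \frac{81}{10}; 1) in reduced canonical form. Verdict at x = 1: the Gauss summation I1 matches (x = 1: the Gamma ratio telescopes since c-a-b = 7 > 0 and a = 2 in Z>0). Exact value: \frac{12993}{22400}.

The tell: x = 1 and the product of the first k integers (C = 3/4) is k!.
Step ratio: r(k) = 1 * (k-\frac{9}{10}) (k+2) / [(k+\frac{81}{10}) (k+1)] - rational; roots negated = parameters, x = 1, C = \frac{3}{4}.


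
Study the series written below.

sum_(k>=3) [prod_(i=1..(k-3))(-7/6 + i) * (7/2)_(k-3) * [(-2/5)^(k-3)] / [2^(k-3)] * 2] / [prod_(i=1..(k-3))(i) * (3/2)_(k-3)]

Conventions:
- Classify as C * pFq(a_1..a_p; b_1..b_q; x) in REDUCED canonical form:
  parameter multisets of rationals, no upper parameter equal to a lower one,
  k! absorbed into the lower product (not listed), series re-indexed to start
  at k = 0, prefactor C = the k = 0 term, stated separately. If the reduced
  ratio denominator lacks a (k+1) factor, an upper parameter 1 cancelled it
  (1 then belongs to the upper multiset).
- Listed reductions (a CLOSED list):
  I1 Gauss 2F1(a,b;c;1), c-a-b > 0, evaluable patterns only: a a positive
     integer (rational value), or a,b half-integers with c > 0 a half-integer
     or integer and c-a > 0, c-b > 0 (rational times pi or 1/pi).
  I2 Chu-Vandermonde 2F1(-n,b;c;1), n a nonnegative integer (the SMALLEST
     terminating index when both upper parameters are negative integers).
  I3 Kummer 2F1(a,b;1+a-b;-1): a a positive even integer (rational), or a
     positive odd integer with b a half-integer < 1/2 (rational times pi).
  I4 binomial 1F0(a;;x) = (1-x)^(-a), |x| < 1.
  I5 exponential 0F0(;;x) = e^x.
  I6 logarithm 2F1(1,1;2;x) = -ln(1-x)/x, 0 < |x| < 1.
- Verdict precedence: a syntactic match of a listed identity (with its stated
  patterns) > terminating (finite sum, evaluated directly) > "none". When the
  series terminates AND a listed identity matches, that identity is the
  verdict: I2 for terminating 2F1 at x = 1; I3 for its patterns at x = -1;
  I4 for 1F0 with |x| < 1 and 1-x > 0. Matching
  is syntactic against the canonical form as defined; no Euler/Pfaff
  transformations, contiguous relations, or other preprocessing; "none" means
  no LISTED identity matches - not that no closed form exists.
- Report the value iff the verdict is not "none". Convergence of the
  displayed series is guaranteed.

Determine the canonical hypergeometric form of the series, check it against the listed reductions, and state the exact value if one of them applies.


x = -1/5 here; the reduced form reads 2F1, upper {-1/6, 7/2}, lower {3/2}, C = 2. Verdict: none - this 2F1 at x = -1/5 matches no listed pattern, and upper {-1/6, 7/2} holds no stopper.

The tell: with t_0 = 2, the running product (prefactor 2) telescopes to a rising factorial.
Ratio: r(k) = (-1/5) * (k-1/6) (k+7/2) / [(k+3/2) (k+1)] - rational in k. x = (-1/5); t_0 = 2; negate the roots.


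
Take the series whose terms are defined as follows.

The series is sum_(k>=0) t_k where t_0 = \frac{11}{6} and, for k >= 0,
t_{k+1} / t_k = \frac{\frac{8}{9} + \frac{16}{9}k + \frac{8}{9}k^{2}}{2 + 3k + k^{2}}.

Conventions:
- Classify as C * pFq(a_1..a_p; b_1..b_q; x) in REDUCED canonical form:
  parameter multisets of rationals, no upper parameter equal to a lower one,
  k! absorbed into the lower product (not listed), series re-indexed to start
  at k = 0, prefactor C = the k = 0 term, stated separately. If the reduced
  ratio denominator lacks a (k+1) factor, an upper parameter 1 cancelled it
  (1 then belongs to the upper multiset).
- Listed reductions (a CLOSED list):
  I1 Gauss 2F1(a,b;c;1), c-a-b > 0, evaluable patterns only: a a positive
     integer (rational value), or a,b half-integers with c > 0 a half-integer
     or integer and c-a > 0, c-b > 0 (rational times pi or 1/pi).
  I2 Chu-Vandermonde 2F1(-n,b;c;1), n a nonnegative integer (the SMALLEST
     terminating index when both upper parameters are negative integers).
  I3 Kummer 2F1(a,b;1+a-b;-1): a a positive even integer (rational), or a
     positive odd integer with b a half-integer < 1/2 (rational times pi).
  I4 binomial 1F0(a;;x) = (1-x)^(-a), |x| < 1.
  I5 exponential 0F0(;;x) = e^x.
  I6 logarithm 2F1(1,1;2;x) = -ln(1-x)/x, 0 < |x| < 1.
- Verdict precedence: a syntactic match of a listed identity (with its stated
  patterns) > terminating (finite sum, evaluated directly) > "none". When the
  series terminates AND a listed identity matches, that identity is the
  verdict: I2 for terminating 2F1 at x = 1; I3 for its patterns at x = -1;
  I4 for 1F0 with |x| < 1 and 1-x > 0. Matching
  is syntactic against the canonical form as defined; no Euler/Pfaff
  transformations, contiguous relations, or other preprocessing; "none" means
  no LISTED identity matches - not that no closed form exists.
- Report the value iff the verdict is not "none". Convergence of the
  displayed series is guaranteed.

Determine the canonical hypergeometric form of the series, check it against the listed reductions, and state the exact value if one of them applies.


At argument \frac{8}{9}: a 2F1 with upper {1, 1}, lower {2}, scaled by C = \frac{11}{6}. Verdict: the I6 logarithm reduction matches (the logarithm: parameters (1,1;2), x = \frac{8}{9}). Value: \left(-\frac{33}{16}\right) \cdot \ln\left(\frac{1}{9}\right).

First insight: x = \frac{8}{9} and factor the ratio over Q (prefactor 11/6): negated roots = parameters.
Term ratio: r(k) = \frac{8}{9} * (k+1) (k+1) / [(k+2) (k+1)] - rational; roots negated = parameters, x = \frac{8}{9}, C = \frac{11}{6}.
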